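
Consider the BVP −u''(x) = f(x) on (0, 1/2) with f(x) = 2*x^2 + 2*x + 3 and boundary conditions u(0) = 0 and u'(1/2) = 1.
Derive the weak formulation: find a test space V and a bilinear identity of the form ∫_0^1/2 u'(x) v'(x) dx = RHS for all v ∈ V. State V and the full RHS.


V = {v ∈ H^1(0, 1/2) : v(0) = 0} (test functions vanish at x = 0 where u is specified); weak form: ∫_0^1/2 u'v' dx = ∫_0^1/2 (2*x^2 + 2*x + 3) v dx + v(1/2) for all v ∈ V.

Multiply both sides by a test function v and integrate from 0 to 1/2:
  ∫_0^1/2 −u''(x) v(x) dx = ∫_0^1/2 f(x) v(x) dx.
Integrate the LHS by parts once:
  ∫_0^1/2 −u'' v dx = −[u'(x) v(x)]_0^1/2 + ∫_0^1/2 u'(x) v'(x) dx.
Thus ∫_0^1/2 u'(x) v'(x) dx = ∫_0^1/2 f(x) v(x) dx + [u'(x) v(x)]_0^1/2.
Choose V so that boundary terms are either known or forced to vanish.
Mixed BC: u(0) = 0 (Dirichlet) and u'(1/2) = 1 (Neumann). Define V = {v ∈ H^1(0, 1/2) : v(0) = 0}. Then [u' v]_0^1/2 = u'(1/2)·v(1/2) − u'(0)·0 = v(1/2).
Weak formulation: find u (satisfying any essential BC) such that ∫_0^1/2 u'(x) v'(x) dx = ∫_0^1/2 f v dx + v(1/2) for all v ∈ V (Dirichlet at 0 absorbed into V; Neumann datum at x = 1/2 contributes the boundary term).
Substituting f(x) = 2*x^2 + 2*x + 3, the right-hand side is ∫_0^1/2 (2*x^2 + 2*x + 3) v dx + v(1/2).


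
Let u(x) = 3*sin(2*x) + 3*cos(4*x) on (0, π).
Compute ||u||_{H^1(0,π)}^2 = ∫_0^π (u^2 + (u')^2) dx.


||u||_{H^1(0,π)}^2 = 99*π

u'(x) = -12*sin(4*x) + 6*cos(2*x).
Expand u² and (u')² and integrate term by term on (0, π), using: for integers n ≥ 1, ∫_0^π sin²(nx) dx = ∫_0^π cos²(nx) dx = π/2; for n ≠ n', ∫_0^π sin(nx)sin(n'x) dx = ∫_0^π cos(nx)cos(n'x) dx = 0; and by product-to-sum, ∫_0^π sin(nx)cos(n'x) dx = ½∫_0^π [sin((n+n')x) + sin((n−n')x)] dx, which is 0 when n+n' is even and 2n/(n²−n'²) when n+n' is odd (it need not vanish on (0, π)).
  u² squared terms: (3)²·∫cos(4x)² dx = 9·π/2 = 9*π/2;  (3)²·∫sin(2x)² dx = 9·π/2 = 9*π/2.
  u² cross terms: 2·(3)·(3)·∫cos(4x)·sin(2x) dx = 18·(0) = 0.
  So ∫_0^π u² dx = 9*π/2 + 9*π/2 + 0 = 9*π.
  (u')² squared terms: (-12)²·∫sin(4x)² dx = 144·π/2 = 72*π;  (6)²·∫cos(2x)² dx = 36·π/2 = 18*π.
  (u')² cross terms: 2·(-12)·(6)·∫sin(4x)·cos(2x) dx = -144·(0) = 0.
  So ∫_0^π (u')² dx = 72*π + 18*π + 0 = 90*π.
||u||_{H^1}^2 = (9*π) + (90*π) = 99*π.


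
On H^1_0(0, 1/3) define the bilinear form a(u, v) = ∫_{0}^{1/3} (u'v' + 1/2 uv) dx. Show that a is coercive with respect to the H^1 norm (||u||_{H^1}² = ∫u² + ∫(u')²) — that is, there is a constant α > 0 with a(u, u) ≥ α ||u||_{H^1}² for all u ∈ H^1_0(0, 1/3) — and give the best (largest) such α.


α = (1 + 18*π^2)/(2*(1 + 9*π^2))

Coercivity of a(·,·) on H^1_0(0, 1/3) means a(u, u) ≥ α ||u||_{H^1}² for every u ∈ H^1_0.
The interval has length L = 1/3, and Poincaré/coercivity depend only on L. Here a(u, u) = ∫(u')² + (1/2)·∫u².
Here 0 < c = 1/2 < 1. The condition a(u,u) ≥ α||u||_{H^1}² reads (1−α)∫(u')² ≥ (α−c)∫u². Any admissible α is ≤ 1 (rapidly oscillating u have ∫u²/∫(u')² → 0), and α = 1 would force 0 ≥ (1−c)∫u², impossible since c < 1; so 1−α > 0. By the sharp Poincaré inequality on H^1_0 of an interval of length L, ∫(u')² ≥ (π/L)²∫u² with equality for the first sine mode sin(π(x−x₀)/L) (x₀ the left endpoint), so the inequality holds for all u iff (1−α)(π/L)² ≥ α − c, i.e. α ≤ ((π/L)² + c)/((π/L)² + 1) = (1 + c(L/π)²)/(1 + (L/π)²). With (π/L)² = 9*π^2 and c = 1/2, the largest admissible constant is α = ((π/L)² + c)/((π/L)² + 1).
Simplifying, α = (1 + 18*π^2)/(2*(1 + 9*π^2)).


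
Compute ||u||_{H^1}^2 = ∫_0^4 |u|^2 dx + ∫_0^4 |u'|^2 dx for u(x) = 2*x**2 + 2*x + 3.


||u||_{H^1}^2 = 34348/15

The H^1 norm (squared) on an interval (0, L) is
  ||u||_{H^1}^2 = ∫_0^L u(x)^2 dx + ∫_0^L u'(x)^2 dx.
Compute u'(x) = 4*x + 2.
Then u(x)^2 = 4*x**4 + 8*x**3 + 16*x**2 + 12*x + 9 and u'(x)^2 = 16*x**2 + 16*x + 4.
Integrate each monomial from 0 to 4 using ∫_0^4 c·x^n dx = c·4^(n+1)/(n+1):
  ∫_0^4 u(x)^2 dx = ∫_0^4 (4*x^4 + 8*x^3 + 16*x^2 + 12*x + 9) dx. Term by term:
    ∫_0^4 4*x^4 dx = 4096/5;  ∫_0^4 8*x^3 dx = 512;  ∫_0^4 16*x^2 dx = 1024/3;
    ∫_0^4 12*x dx = 96;  ∫_0^4 9 dx = 36.
  Sum: 4096/5 + 512 + 1024/3 + 96 + 36 = 27068/15.
  ∫_0^4 u'(x)^2 dx = ∫_0^4 (16*x^2 + 16*x + 4) dx. Term by term:
    ∫_0^4 16*x^2 dx = 1024/3;  ∫_0^4 16*x dx = 128;  ∫_0^4 4 dx = 16.
  Sum: 1024/3 + 128 + 16 = 1456/3.
Adding: ||u||_{H^1}^2 = 27068/15 + 1456/3 = 34348/15.


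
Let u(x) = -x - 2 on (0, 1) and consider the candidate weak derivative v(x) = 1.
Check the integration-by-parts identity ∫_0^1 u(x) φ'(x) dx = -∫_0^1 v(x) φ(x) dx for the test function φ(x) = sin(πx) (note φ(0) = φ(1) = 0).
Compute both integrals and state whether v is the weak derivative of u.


LHS = 2/π, RHS = -2/π. No, v is not the weak derivative of u.

u(x) = -x - 2, classical derivative u'(x) = -1.
φ(x) = sin(πx), so φ'(x) = π*cos(π*x).
Note φ(0) = φ(1) = 0, so the boundary term u·φ vanishes.
LHS = ∫_0^1 u(x) φ'(x) dx = ∫_0^1 (-π*x*cos(π*x) - 2*π*cos(π*x)) dx. Term by term:
  ∫_0^1 -2*π*cos(π*x) dx = 0;  ∫_0^1 -π*x*cos(π*x) dx = 2/π.
Sum: 0 + 2/π = 2/π.
So LHS = 2/π.
∫_0^1 v(x) φ(x) dx = ∫_0^1 (sin(π*x)) dx. Term by term:
  ∫_0^1 sin(π*x) dx = 2/π.
So RHS = -∫_0^1 v(x) φ(x) dx = -2/π.
LHS − RHS = 4/π ≠ 0, so the identity fails.
(For a valid weak derivative the identity must hold for EVERY test function, in particular this one. The failure shows v is NOT the weak derivative of u.)
Correct weak derivative would be u'(x) = -1.


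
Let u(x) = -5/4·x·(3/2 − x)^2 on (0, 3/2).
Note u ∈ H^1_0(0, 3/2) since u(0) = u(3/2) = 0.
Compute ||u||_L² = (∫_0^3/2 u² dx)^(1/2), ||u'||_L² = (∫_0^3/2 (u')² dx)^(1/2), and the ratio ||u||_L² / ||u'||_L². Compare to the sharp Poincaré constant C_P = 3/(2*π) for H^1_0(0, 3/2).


||u||_L² / ||u'||_L² = 3*sqrt(14)/28 < C_P = 3/(2*π).

u(x) = -5/4·x·(3/2 − x)^2, so u'(x) = -15*x^2/4 + 15*x/2 - 45/16.
u(x) = -5/4·x·(3/2 − x)^2 vanishes at x = 0 and x = 3/2, so u ∈ H^1_0(0, 3/2). Differentiate via the product rule and integrate the resulting polynomials term by term.
  ∫_0^3/2 u² dx = ∫_0^3/2 (25*x^6/16 - 75*x^5/8 + 675*x^4/32 - 675*x^3/32 + 2025*x^2/256) dx. Term by term:
    ∫_0^3/2 25*x^6/16 dx = 54675/14336;  ∫_0^3/2 -75*x^5/8 dx = -18225/1024;  ∫_0^3/2 675*x^4/32 dx = 32805/1024;
    ∫_0^3/2 -675*x^3/32 dx = -54675/2048;  ∫_0^3/2 2025*x^2/256 dx = 18225/2048.
  Sum: 54675/14336 − 18225/1024 + 32805/1024 − 54675/2048 + 18225/2048 = 3645/14336.
  ∫_0^3/2 (u')² dx = ∫_0^3/2 (225*x^4/16 - 225*x^3/4 + 2475*x^2/32 - 675*x/16 + 2025/256) dx. Term by term:
    ∫_0^3/2 225*x^4/16 dx = 10935/512;  ∫_0^3/2 -225*x^3/4 dx = -18225/256;  ∫_0^3/2 2475*x^2/32 dx = 22275/256;
    ∫_0^3/2 -675*x/16 dx = -6075/128;  ∫_0^3/2 2025/256 dx = 6075/512.
  Sum: 10935/512 − 18225/256 + 22275/256 − 6075/128 + 6075/512 = 405/256.
∫_0^3/2 u² dx = 3645/14336, so ||u||_L² = 27*sqrt(70)/448.
∫_0^3/2 (u')² dx = 405/256, so ||u'||_L² = 9*sqrt(5)/16.
Ratio ||u||_L² / ||u'||_L² = 3*sqrt(14)/28.
Sharp Poincaré constant on H^1_0(0, 3/2) is C_P = L/π = 3/(2*π), achieved by sin(2*π/3·x).
A polynomial bump cannot attain the sharp Poincaré constant (only the first sine eigenfunction does), so the ratio is strictly less than C_P, consistent with ||u||_L² ≤ C_P ||u'||_L².


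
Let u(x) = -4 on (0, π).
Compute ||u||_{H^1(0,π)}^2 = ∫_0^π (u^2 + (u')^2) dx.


||u||_{H^1(0,π)}^2 = 16*π

u'(x) = 0.
Expand u² and (u')² and integrate term by term on (0, π), using: for integers n ≥ 1, ∫_0^π sin²(nx) dx = ∫_0^π cos²(nx) dx = π/2; for n ≠ n', ∫_0^π sin(nx)sin(n'x) dx = ∫_0^π cos(nx)cos(n'x) dx = 0; and by product-to-sum, ∫_0^π sin(nx)cos(n'x) dx = ½∫_0^π [sin((n+n')x) + sin((n−n')x)] dx, which is 0 when n+n' is even and 2n/(n²−n'²) when n+n' is odd (it need not vanish on (0, π)). For the constant mode: ∫_0^π 1 dx = π, ∫_0^π cos(nx) dx = 0, ∫_0^π sin(nx) dx = (1−(−1)^n)/n.
  u² squared terms: (-4)²·∫1 dx = 16·π = 16*π.
  So ∫_0^π u² dx = 16*π.
  u' ≡ 0, so ∫_0^π (u')² dx = 0.
||u||_{H^1}^2 = (16*π) + (0) = 16*π.


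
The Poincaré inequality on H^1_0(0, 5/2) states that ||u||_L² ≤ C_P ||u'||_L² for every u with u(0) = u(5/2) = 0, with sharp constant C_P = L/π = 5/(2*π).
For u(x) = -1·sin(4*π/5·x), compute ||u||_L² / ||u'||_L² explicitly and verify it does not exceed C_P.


||u||_L² / ||u'||_L² = 5/(4*π) < C_P = 5/(2*π).

u(x) = -1·sin(4*π/5·x), so u'(x) = -4*π*cos(4*π*x/5)/5.
Writing u(x) = A·sin(kπx/L) with A = -1 and k = 2, use ∫_0^L sin²(kπx/L) dx = L/2 and ∫_0^L cos²(kπx/L) dx = L/2.
u² = 1·sin²(4*π/5·x) and (u')² = 16*π^2/25·cos²(4*π/5·x), and each of sin², cos² integrates to L/2 = 5/4 over (0, 5/2).
∫_0^5/2 u² dx = 5/4, so ||u||_L² = sqrt(5)/2.
∫_0^5/2 (u')² dx = 4*π^2/5, so ||u'||_L² = 2*sqrt(5)*π/5.
Ratio ||u||_L² / ||u'||_L² = 5/(4*π).
Sharp Poincaré constant on H^1_0(0, 5/2) is C_P = L/π = 5/(2*π), achieved by sin(2*π/5·x).
This is the k = 2 harmonic; the ratio L/(kπ) is strictly less than C_P = L/π, consistent with the sharp inequality ||u||_L² ≤ C_P ||u'||_L².


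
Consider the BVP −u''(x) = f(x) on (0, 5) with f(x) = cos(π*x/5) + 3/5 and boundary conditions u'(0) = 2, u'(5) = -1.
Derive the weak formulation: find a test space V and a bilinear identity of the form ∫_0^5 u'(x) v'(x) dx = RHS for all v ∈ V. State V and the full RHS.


V = H^1(0, 5) (v unrestricted at boundary; u is determined up to an additive constant); weak form: ∫_0^5 u'v' dx = ∫_0^5 (cos(π*x/5) + 3/5) v dx − v(5) − 2·v(0) for all v ∈ V.

Multiply both sides by a test function v and integrate from 0 to 5:
  ∫_0^5 −u''(x) v(x) dx = ∫_0^5 f(x) v(x) dx.
Integrate the LHS by parts once:
  ∫_0^5 −u'' v dx = −[u'(x) v(x)]_0^5 + ∫_0^5 u'(x) v'(x) dx.
Thus ∫_0^5 u'(x) v'(x) dx = ∫_0^5 f(x) v(x) dx + [u'(x) v(x)]_0^5.
Choose V so that boundary terms are either known or forced to vanish.
u has inhomogeneous Neumann u'(0) = 2, u'(5) = -1. [u' v]_0^5 = (-1)·v(5) − (2)·v(0) = − v(5) − 2·v(0). Take V = H^1(0, 5); boundary term becomes part of RHS.
Weak formulation: find u (satisfying any essential BC) such that ∫_0^5 u'(x) v'(x) dx = ∫_0^5 f v dx − v(5) − 2·v(0) for all v ∈ V (Neumann data are natural BCs: they enter the RHS as boundary terms).
Substituting f(x) = cos(π*x/5) + 3/5, the right-hand side is ∫_0^5 (cos(π*x/5) + 3/5) v dx − v(5) − 2·v(0).
Compatibility check (pure Neumann): taking v ≡ 1 ∈ V gives 0 = ∫_0^5 f dx + (-1) − (2), i.e. ∫_0^5 f dx must equal u'(0) − u'(5) = 3. Indeed ∫_0^5 (cos(π*x/5) + 3/5) dx = 3, so the data are compatible. The solution is then unique only up to an additive constant (fix it e.g. by requiring ∫_0^5 u dx = 0).


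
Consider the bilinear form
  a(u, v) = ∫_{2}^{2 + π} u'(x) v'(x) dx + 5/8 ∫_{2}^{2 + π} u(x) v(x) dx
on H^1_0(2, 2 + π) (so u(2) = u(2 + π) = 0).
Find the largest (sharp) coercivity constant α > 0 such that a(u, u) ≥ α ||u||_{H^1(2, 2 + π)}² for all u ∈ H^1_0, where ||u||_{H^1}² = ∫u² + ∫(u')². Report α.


α = 13/16

Coercivity of a(·,·) on H^1_0(2, 2 + π) means a(u, u) ≥ α ||u||_{H^1}² for every u ∈ H^1_0.
The interval has length L = π, and Poincaré/coercivity depend only on L. Here a(u, u) = ∫(u')² + (5/8)·∫u².
Here 0 < c = 5/8 < 1. The condition a(u,u) ≥ α||u||_{H^1}² reads (1−α)∫(u')² ≥ (α−c)∫u². Any admissible α is ≤ 1 (rapidly oscillating u have ∫u²/∫(u')² → 0), and α = 1 would force 0 ≥ (1−c)∫u², impossible since c < 1; so 1−α > 0. By the sharp Poincaré inequality on H^1_0 of an interval of length L, ∫(u')² ≥ (π/L)²∫u² with equality for the first sine mode sin(π(x−x₀)/L) (x₀ the left endpoint), so the inequality holds for all u iff (1−α)(π/L)² ≥ α − c, i.e. α ≤ ((π/L)² + c)/((π/L)² + 1) = (1 + c(L/π)²)/(1 + (L/π)²). With (π/L)² = 1 and c = 5/8, the largest admissible constant is α = ((π/L)² + c)/((π/L)² + 1).
Simplifying, α = 13/16.


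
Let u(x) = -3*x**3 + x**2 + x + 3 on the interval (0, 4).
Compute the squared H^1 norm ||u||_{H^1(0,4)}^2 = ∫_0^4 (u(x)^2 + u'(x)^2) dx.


||u||_{H^1}^2 = 3063544/105

The H^1 norm (squared) on an interval (0, L) is
  ||u||_{H^1}^2 = ∫_0^L u(x)^2 dx + ∫_0^L u'(x)^2 dx.
Compute u'(x) = -9*x**2 + 2*x + 1.
Then u(x)^2 = 9*x**6 - 6*x**5 - 5*x**4 - 16*x**3 + 7*x**2 + 6*x + 9 and u'(x)^2 = 81*x**4 - 36*x**3 - 14*x**2 + 4*x + 1.
Integrate each monomial from 0 to 4 using ∫_0^4 c·x^n dx = c·4^(n+1)/(n+1):
  ∫_0^4 u(x)^2 dx = ∫_0^4 (9*x^6 - 6*x^5 - 5*x^4 - 16*x^3 + 7*x^2 + 6*x + 9) dx. Term by term:
    ∫_0^4 9*x^6 dx = 147456/7;  ∫_0^4 -6*x^5 dx = -4096;  ∫_0^4 -5*x^4 dx = -1024;
    ∫_0^4 -16*x^3 dx = -1024;  ∫_0^4 7*x^2 dx = 448/3;  ∫_0^4 6*x dx = 48;
    ∫_0^4 9 dx = 36.
  Sum: 147456/7 − 4096 − 1024 − 1024 + 448/3 + 48 + 36 = 318244/21.
  ∫_0^4 u'(x)^2 dx = ∫_0^4 (81*x^4 - 36*x^3 - 14*x^2 + 4*x + 1) dx. Term by term:
    ∫_0^4 81*x^4 dx = 82944/5;  ∫_0^4 -36*x^3 dx = -2304;  ∫_0^4 -14*x^2 dx = -896/3;
    ∫_0^4 4*x dx = 32;  ∫_0^4 1 dx = 4.
  Sum: 82944/5 − 2304 − 896/3 + 32 + 4 = 210332/15.
Adding: ||u||_{H^1}^2 = 318244/21 + 210332/15 = 3063544/105.


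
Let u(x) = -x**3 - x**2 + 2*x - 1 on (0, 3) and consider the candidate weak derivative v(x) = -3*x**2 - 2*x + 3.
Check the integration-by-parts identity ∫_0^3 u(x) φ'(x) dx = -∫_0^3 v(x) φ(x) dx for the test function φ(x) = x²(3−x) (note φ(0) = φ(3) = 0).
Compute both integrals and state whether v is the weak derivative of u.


LHS = 837/10, RHS = 1539/20. No, v is not the weak derivative of u.

u(x) = -x**3 - x**2 + 2*x - 1, classical derivative u'(x) = -3*x**2 - 2*x + 2.
φ(x) = x²(3−x), so φ'(x) = 3*x*(2 - x).
Note φ(0) = φ(3) = 0, so the boundary term u·φ vanishes.
LHS = ∫_0^3 u(x) φ'(x) dx = ∫_0^3 (3*x^5 - 3*x^4 - 12*x^3 + 15*x^2 - 6*x) dx. Term by term:
  ∫_0^3 3*x^5 dx = 729/2;  ∫_0^3 -3*x^4 dx = -729/5;  ∫_0^3 -12*x^3 dx = -243;
  ∫_0^3 15*x^2 dx = 135;  ∫_0^3 -6*x dx = -27.
Sum: 729/2 − 729/5 − 243 + 135 − 27 = 837/10.
So LHS = 837/10.
∫_0^3 v(x) φ(x) dx = ∫_0^3 (3*x^5 - 7*x^4 - 9*x^3 + 9*x^2) dx. Term by term:
  ∫_0^3 3*x^5 dx = 729/2;  ∫_0^3 -7*x^4 dx = -1701/5;  ∫_0^3 -9*x^3 dx = -729/4;
  ∫_0^3 9*x^2 dx = 81.
Sum: 729/2 − 1701/5 − 729/4 + 81 = -1539/20.
So RHS = -∫_0^3 v(x) φ(x) dx = 1539/20.
LHS − RHS = 27/4 ≠ 0, so the identity fails.
(For a valid weak derivative the identity must hold for EVERY test function, in particular this one. The failure shows v is NOT the weak derivative of u.)
Correct weak derivative would be u'(x) = -3*x**2 - 2*x + 2.


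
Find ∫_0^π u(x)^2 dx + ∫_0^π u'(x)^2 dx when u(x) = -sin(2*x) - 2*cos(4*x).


||u||_{H^1(0,π)}^2 = 73*π/2

u'(x) = 8*sin(4*x) - 2*cos(2*x).
Expand u² and (u')² and integrate term by term on (0, π), using: for integers n ≥ 1, ∫_0^π sin²(nx) dx = ∫_0^π cos²(nx) dx = π/2; for n ≠ n', ∫_0^π sin(nx)sin(n'x) dx = ∫_0^π cos(nx)cos(n'x) dx = 0; and by product-to-sum, ∫_0^π sin(nx)cos(n'x) dx = ½∫_0^π [sin((n+n')x) + sin((n−n')x)] dx, which is 0 when n+n' is even and 2n/(n²−n'²) when n+n' is odd (it need not vanish on (0, π)).
  u² squared terms: (-1)²·∫sin(2x)² dx = 1·π/2 = π/2;  (-2)²·∫cos(4x)² dx = 4·π/2 = 2*π.
  u² cross terms: 2·(-1)·(-2)·∫sin(2x)·cos(4x) dx = 4·(0) = 0.
  So ∫_0^π u² dx = π/2 + 2*π + 0 = 5*π/2.
  (u')² squared terms: (-2)²·∫cos(2x)² dx = 4·π/2 = 2*π;  (8)²·∫sin(4x)² dx = 64·π/2 = 32*π.
  (u')² cross terms: 2·(-2)·(8)·∫cos(2x)·sin(4x) dx = -32·(0) = 0.
  So ∫_0^π (u')² dx = 2*π + 32*π + 0 = 34*π.
||u||_{H^1}^2 = (5*π/2) + (34*π) = 73*π/2.


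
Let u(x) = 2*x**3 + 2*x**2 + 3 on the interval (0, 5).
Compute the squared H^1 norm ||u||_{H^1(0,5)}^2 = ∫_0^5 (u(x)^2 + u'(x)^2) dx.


||u||_{H^1}^2 = 707440/7

The H^1 norm (squared) on an interval (0, L) is
  ||u||_{H^1}^2 = ∫_0^L u(x)^2 dx + ∫_0^L u'(x)^2 dx.
Compute u'(x) = 6*x**2 + 4*x.
Then u(x)^2 = 4*x**6 + 8*x**5 + 4*x**4 + 12*x**3 + 12*x**2 + 9 and u'(x)^2 = 36*x**4 + 48*x**3 + 16*x**2.
Integrate each monomial from 0 to 5 using ∫_0^5 c·x^n dx = c·5^(n+1)/(n+1):
  ∫_0^5 u(x)^2 dx = ∫_0^5 (4*x^6 + 8*x^5 + 4*x^4 + 12*x^3 + 12*x^2 + 9) dx. Term by term:
    ∫_0^5 4*x^6 dx = 312500/7;  ∫_0^5 8*x^5 dx = 62500/3;  ∫_0^5 4*x^4 dx = 2500;
    ∫_0^5 12*x^3 dx = 1875;  ∫_0^5 12*x^2 dx = 500;  ∫_0^5 9 dx = 45.
  Sum: 312500/7 + 62500/3 + 2500 + 1875 + 500 + 45 = 1478320/21.
  ∫_0^5 u'(x)^2 dx = ∫_0^5 (36*x^4 + 48*x^3 + 16*x^2) dx. Term by term:
    ∫_0^5 36*x^4 dx = 22500;  ∫_0^5 48*x^3 dx = 7500;  ∫_0^5 16*x^2 dx = 2000/3.
  Sum: 22500 + 7500 + 2000/3 = 92000/3.
Adding: ||u||_{H^1}^2 = 1478320/21 + 92000/3 = 707440/7.


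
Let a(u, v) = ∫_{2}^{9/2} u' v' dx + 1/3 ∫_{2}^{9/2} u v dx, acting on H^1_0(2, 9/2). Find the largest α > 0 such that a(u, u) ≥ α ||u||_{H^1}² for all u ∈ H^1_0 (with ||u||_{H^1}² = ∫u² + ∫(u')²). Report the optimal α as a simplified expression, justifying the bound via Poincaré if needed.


α = (25 + 12*π^2)/(3*(25 + 4*π^2))

Coercivity of a(·,·) on H^1_0(2, 9/2) means a(u, u) ≥ α ||u||_{H^1}² for every u ∈ H^1_0.
The interval has length L = 5/2, and Poincaré/coercivity depend only on L. Here a(u, u) = ∫(u')² + (1/3)·∫u².
Here 0 < c = 1/3 < 1. The condition a(u,u) ≥ α||u||_{H^1}² reads (1−α)∫(u')² ≥ (α−c)∫u². Any admissible α is ≤ 1 (rapidly oscillating u have ∫u²/∫(u')² → 0), and α = 1 would force 0 ≥ (1−c)∫u², impossible since c < 1; so 1−α > 0. By the sharp Poincaré inequality on H^1_0 of an interval of length L, ∫(u')² ≥ (π/L)²∫u² with equality for the first sine mode sin(π(x−x₀)/L) (x₀ the left endpoint), so the inequality holds for all u iff (1−α)(π/L)² ≥ α − c, i.e. α ≤ ((π/L)² + c)/((π/L)² + 1) = (1 + c(L/π)²)/(1 + (L/π)²). With (π/L)² = 4*π^2/25 and c = 1/3, the largest admissible constant is α = ((π/L)² + c)/((π/L)² + 1).
Simplifying, α = (25 + 12*π^2)/(3*(25 + 4*π^2)).


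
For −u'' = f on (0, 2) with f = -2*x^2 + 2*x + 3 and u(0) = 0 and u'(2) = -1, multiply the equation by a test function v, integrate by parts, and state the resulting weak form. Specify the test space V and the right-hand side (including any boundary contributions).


V = {v ∈ H^1(0, 2) : v(0) = 0} (test functions vanish at x = 0 where u is specified); weak form: ∫_0^2 u'v' dx = ∫_0^2 (-2*x^2 + 2*x + 3) v dx − v(2) for all v ∈ V.

Multiply both sides by a test function v and integrate from 0 to 2:
  ∫_0^2 −u''(x) v(x) dx = ∫_0^2 f(x) v(x) dx.
Integrate the LHS by parts once:
  ∫_0^2 −u'' v dx = −[u'(x) v(x)]_0^2 + ∫_0^2 u'(x) v'(x) dx.
Thus ∫_0^2 u'(x) v'(x) dx = ∫_0^2 f(x) v(x) dx + [u'(x) v(x)]_0^2.
Choose V so that boundary terms are either known or forced to vanish.
Mixed BC: u(0) = 0 (Dirichlet) and u'(2) = -1 (Neumann). Define V = {v ∈ H^1(0, 2) : v(0) = 0}. Then [u' v]_0^2 = u'(2)·v(2) − u'(0)·0 = − v(2).
Weak formulation: find u (satisfying any essential BC) such that ∫_0^2 u'(x) v'(x) dx = ∫_0^2 f v dx − v(2) for all v ∈ V (Dirichlet at 0 absorbed into V; Neumann datum at x = 2 contributes the boundary term).
Substituting f(x) = -2*x^2 + 2*x + 3, the right-hand side is ∫_0^2 (-2*x^2 + 2*x + 3) v dx − v(2).


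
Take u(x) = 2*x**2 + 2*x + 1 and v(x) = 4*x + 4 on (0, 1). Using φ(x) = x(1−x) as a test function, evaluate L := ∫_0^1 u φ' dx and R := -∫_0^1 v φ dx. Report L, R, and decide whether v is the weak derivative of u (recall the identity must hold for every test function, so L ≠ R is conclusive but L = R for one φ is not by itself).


LHS = -2/3, RHS = -1. No, v is not the weak derivative of u.

u(x) = 2*x**2 + 2*x + 1, classical derivative u'(x) = 4*x + 2.
φ(x) = x(1−x), so φ'(x) = 1 - 2*x.
Note φ(0) = φ(1) = 0, so the boundary term u·φ vanishes.
LHS = ∫_0^1 u(x) φ'(x) dx = ∫_0^1 (-4*x^3 - 2*x^2 + 1) dx. Term by term:
  ∫_0^1 -4*x^3 dx = -1;  ∫_0^1 -2*x^2 dx = -2/3;  ∫_0^1 1 dx = 1.
Sum: -1 − 2/3 + 1 = -2/3.
So LHS = -2/3.
∫_0^1 v(x) φ(x) dx = ∫_0^1 (-4*x^3 + 4*x) dx. Term by term:
  ∫_0^1 -4*x^3 dx = -1;  ∫_0^1 4*x dx = 2.
Sum: -1 + 2 = 1.
So RHS = -∫_0^1 v(x) φ(x) dx = -1.
LHS − RHS = 1/3 ≠ 0, so the identity fails.
(For a valid weak derivative the identity must hold for EVERY test function, in particular this one. The failure shows v is NOT the weak derivative of u.)
Correct weak derivative would be u'(x) = 4*x + 2.


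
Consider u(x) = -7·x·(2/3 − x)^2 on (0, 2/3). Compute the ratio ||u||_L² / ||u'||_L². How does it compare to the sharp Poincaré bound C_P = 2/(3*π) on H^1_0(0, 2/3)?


||u||_L² / ||u'||_L² = sqrt(14)/21 < C_P = 2/(3*π).

u(x) = -7·x·(2/3 − x)^2, so u'(x) = -21*x^2 + 56*x/3 - 28/9.
u(x) = -7·x·(2/3 − x)^2 vanishes at x = 0 and x = 2/3, so u ∈ H^1_0(0, 2/3). Differentiate via the product rule and integrate the resulting polynomials term by term.
  ∫_0^2/3 u² dx = ∫_0^2/3 (49*x^6 - 392*x^5/3 + 392*x^4/3 - 1568*x^3/27 + 784*x^2/81) dx. Term by term:
    ∫_0^2/3 49*x^6 dx = 896/2187;  ∫_0^2/3 -392*x^5/3 dx = -12544/6561;  ∫_0^2/3 392*x^4/3 dx = 12544/3645;
    ∫_0^2/3 -1568*x^3/27 dx = -6272/2187;  ∫_0^2/3 784*x^2/81 dx = 6272/6561.
  Sum: 896/2187 − 12544/6561 + 12544/3645 − 6272/2187 + 6272/6561 = 896/32805.
  ∫_0^2/3 (u')² dx = ∫_0^2/3 (441*x^4 - 784*x^3 + 4312*x^2/9 - 3136*x/27 + 784/81) dx. Term by term:
    ∫_0^2/3 441*x^4 dx = 1568/135;  ∫_0^2/3 -784*x^3 dx = -3136/81;  ∫_0^2/3 4312*x^2/9 dx = 34496/729;
    ∫_0^2/3 -3136*x/27 dx = -6272/243;  ∫_0^2/3 784/81 dx = 1568/243.
  Sum: 1568/135 − 3136/81 + 34496/729 − 6272/243 + 1568/243 = 3136/3645.
∫_0^2/3 u² dx = 896/32805, so ||u||_L² = 8*sqrt(70)/405.
∫_0^2/3 (u')² dx = 3136/3645, so ||u'||_L² = 56*sqrt(5)/135.
Ratio ||u||_L² / ||u'||_L² = sqrt(14)/21.
Sharp Poincaré constant on H^1_0(0, 2/3) is C_P = L/π = 2/(3*π), achieved by sin(3*π/2·x).
A polynomial bump cannot attain the sharp Poincaré constant (only the first sine eigenfunction does), so the ratio is strictly less than C_P, consistent with ||u||_L² ≤ C_P ||u'||_L².


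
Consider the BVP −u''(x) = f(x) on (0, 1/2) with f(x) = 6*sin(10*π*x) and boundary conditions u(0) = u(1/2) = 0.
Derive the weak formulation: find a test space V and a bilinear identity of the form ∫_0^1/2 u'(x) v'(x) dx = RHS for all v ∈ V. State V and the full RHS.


V = H^1_0(0, 1/2) (so v(0) = v(1/2) = 0); weak form: ∫_0^1/2 u'v' dx = ∫_0^1/2 (6*sin(10*π*x)) v dx for all v ∈ V.

Multiply both sides by a test function v and integrate from 0 to 1/2:
  ∫_0^1/2 −u''(x) v(x) dx = ∫_0^1/2 f(x) v(x) dx.
Integrate the LHS by parts once:
  ∫_0^1/2 −u'' v dx = −[u'(x) v(x)]_0^1/2 + ∫_0^1/2 u'(x) v'(x) dx.
Thus ∫_0^1/2 u'(x) v'(x) dx = ∫_0^1/2 f(x) v(x) dx + [u'(x) v(x)]_0^1/2.
Choose V so that boundary terms are either known or forced to vanish.
u is Dirichlet: u(0) = u(1/2) = 0. Let V = H^1_0(0, 1/2); then v(0) = v(1/2) = 0, and [u' v]_0^1/2 = 0.
Weak formulation: find u (satisfying any essential BC) such that ∫_0^1/2 u'(x) v'(x) dx = ∫_0^1/2 f v dx for all v ∈ V.
Substituting f(x) = 6*sin(10*π*x), the right-hand side is ∫_0^1/2 (6*sin(10*π*x)) v dx.


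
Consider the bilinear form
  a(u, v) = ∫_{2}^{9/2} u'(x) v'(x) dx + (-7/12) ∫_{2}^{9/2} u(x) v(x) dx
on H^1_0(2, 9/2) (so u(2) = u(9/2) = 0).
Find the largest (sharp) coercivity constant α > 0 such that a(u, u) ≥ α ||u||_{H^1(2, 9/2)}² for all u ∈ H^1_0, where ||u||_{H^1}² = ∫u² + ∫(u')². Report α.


α = (-175 + 48*π^2)/(12*(25 + 4*π^2))

Coercivity of a(·,·) on H^1_0(2, 9/2) means a(u, u) ≥ α ||u||_{H^1}² for every u ∈ H^1_0.
The interval has length L = 5/2, and Poincaré/coercivity depend only on L. Here a(u, u) = ∫(u')² + (-7/12)·∫u².
Here c = -7/12 < 0 with |c| < (π/L)² = 4*π^2/25, so coercivity still holds. The condition a(u,u) ≥ α||u||_{H^1}² reads (1−α)∫(u')² ≥ (α−c)∫u². Any admissible α is ≤ 1 (rapidly oscillating u have ∫u²/∫(u')² → 0), and α = 1 would force 0 ≥ (1−c)∫u², impossible since c < 1; so 1−α > 0. By the sharp Poincaré inequality on H^1_0 of an interval of length L, ∫(u')² ≥ (π/L)²∫u² with equality for the first sine mode sin(π(x−x₀)/L) (x₀ the left endpoint), so the inequality holds for all u iff (1−α)(π/L)² ≥ α − c, i.e. α ≤ ((π/L)² + c)/((π/L)² + 1) = (1 + c(L/π)²)/(1 + (L/π)²). (Direct route, valid since c ≤ 0: Poincaré gives c∫u² ≥ c(L/π)²∫(u')², so a(u,u) ≥ (1 + c(L/π)²)∫(u')², while ||u||_{H^1}² ≤ (1 + (L/π)²)∫(u')²; dividing yields the same α.) With (π/L)² = 4*π^2/25 and c = -7/12, the largest admissible constant is α = ((π/L)² + c)/((π/L)² + 1).
Simplifying, α = (-175 + 48*π^2)/(12*(25 + 4*π^2)).


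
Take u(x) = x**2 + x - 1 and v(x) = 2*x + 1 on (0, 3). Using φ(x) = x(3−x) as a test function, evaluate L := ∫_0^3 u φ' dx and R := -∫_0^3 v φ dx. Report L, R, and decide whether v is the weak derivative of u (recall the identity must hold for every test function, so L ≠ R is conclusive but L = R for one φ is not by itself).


LHS = -18, RHS = -18. Yes, v = u' weakly.

u(x) = x**2 + x - 1, classical derivative u'(x) = 2*x + 1.
φ(x) = x(3−x), so φ'(x) = 3 - 2*x.
Note φ(0) = φ(3) = 0, so the boundary term u·φ vanishes.
LHS = ∫_0^3 u(x) φ'(x) dx = ∫_0^3 (-2*x^3 + x^2 + 5*x - 3) dx. Term by term:
  ∫_0^3 -2*x^3 dx = -81/2;  ∫_0^3 x^2 dx = 9;  ∫_0^3 5*x dx = 45/2;
  ∫_0^3 -3 dx = -9.
Sum: -81/2 + 9 + 45/2 − 9 = -18.
So LHS = -18.
∫_0^3 v(x) φ(x) dx = ∫_0^3 (-2*x^3 + 5*x^2 + 3*x) dx. Term by term:
  ∫_0^3 -2*x^3 dx = -81/2;  ∫_0^3 5*x^2 dx = 45;  ∫_0^3 3*x dx = 27/2.
Sum: -81/2 + 45 + 27/2 = 18.
So RHS = -∫_0^3 v(x) φ(x) dx = -18.
LHS = RHS, so the identity holds for this test φ.
Moreover u is smooth here and v(x) = u'(x) = 2*x + 1 pointwise, so the identity holds for every test function. Hence v is the weak derivative of u.


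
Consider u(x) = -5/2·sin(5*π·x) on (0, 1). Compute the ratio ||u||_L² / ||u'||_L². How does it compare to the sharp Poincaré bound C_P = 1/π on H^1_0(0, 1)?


||u||_L² / ||u'||_L² = 1/(5*π) < C_P = 1/π.

u(x) = -5/2·sin(5*π·x), so u'(x) = -25*π*cos(5*π*x)/2.
Writing u(x) = A·sin(kπx/L) with A = -5/2 and k = 5, use ∫_0^L sin²(kπx/L) dx = L/2 and ∫_0^L cos²(kπx/L) dx = L/2.
u² = 25/4·sin²(5*π·x) and (u')² = 625*π^2/4·cos²(5*π·x), and each of sin², cos² integrates to L/2 = 1/2 over (0, 1).
∫_0^1 u² dx = 25/8, so ||u||_L² = 5*sqrt(2)/4.
∫_0^1 (u')² dx = 625*π^2/8, so ||u'||_L² = 25*sqrt(2)*π/4.
Ratio ||u||_L² / ||u'||_L² = 1/(5*π).
Sharp Poincaré constant on H^1_0(0, 1) is C_P = L/π = 1/π, achieved by sin(π·x).
This is the k = 5 harmonic; the ratio L/(kπ) is strictly less than C_P = L/π, consistent with the sharp inequality ||u||_L² ≤ C_P ||u'||_L².


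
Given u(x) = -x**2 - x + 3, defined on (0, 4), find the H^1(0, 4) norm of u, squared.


||u||_{H^1}^2 = 5032/15

The H^1 norm (squared) on an interval (0, L) is
  ||u||_{H^1}^2 = ∫_0^L u(x)^2 dx + ∫_0^L u'(x)^2 dx.
Compute u'(x) = -2*x - 1.
Then u(x)^2 = x**4 + 2*x**3 - 5*x**2 - 6*x + 9 and u'(x)^2 = 4*x**2 + 4*x + 1.
Integrate each monomial from 0 to 4 using ∫_0^4 c·x^n dx = c·4^(n+1)/(n+1):
  ∫_0^4 u(x)^2 dx = ∫_0^4 (x^4 + 2*x^3 - 5*x^2 - 6*x + 9) dx. Term by term:
    ∫_0^4 x^4 dx = 1024/5;  ∫_0^4 2*x^3 dx = 128;  ∫_0^4 -5*x^2 dx = -320/3;
    ∫_0^4 -6*x dx = -48;  ∫_0^4 9 dx = 36.
  Sum: 1024/5 + 128 − 320/3 − 48 + 36 = 3212/15.
  ∫_0^4 u'(x)^2 dx = ∫_0^4 (4*x^2 + 4*x + 1) dx. Term by term:
    ∫_0^4 4*x^2 dx = 256/3;  ∫_0^4 4*x dx = 32;  ∫_0^4 1 dx = 4.
  Sum: 256/3 + 32 + 4 = 364/3.
Adding: ||u||_{H^1}^2 = 3212/15 + 364/3 = 5032/15.


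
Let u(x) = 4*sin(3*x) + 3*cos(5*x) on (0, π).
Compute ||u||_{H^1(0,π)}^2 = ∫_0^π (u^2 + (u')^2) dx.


||u||_{H^1(0,π)}^2 = 197*π

u'(x) = -15*sin(5*x) + 12*cos(3*x).
Expand u² and (u')² and integrate term by term on (0, π), using: for integers n ≥ 1, ∫_0^π sin²(nx) dx = ∫_0^π cos²(nx) dx = π/2; for n ≠ n', ∫_0^π sin(nx)sin(n'x) dx = ∫_0^π cos(nx)cos(n'x) dx = 0; and by product-to-sum, ∫_0^π sin(nx)cos(n'x) dx = ½∫_0^π [sin((n+n')x) + sin((n−n')x)] dx, which is 0 when n+n' is even and 2n/(n²−n'²) when n+n' is odd (it need not vanish on (0, π)).
  u² squared terms: (3)²·∫cos(5x)² dx = 9·π/2 = 9*π/2;  (4)²·∫sin(3x)² dx = 16·π/2 = 8*π.
  u² cross terms: 2·(3)·(4)·∫cos(5x)·sin(3x) dx = 24·(0) = 0.
  So ∫_0^π u² dx = 9*π/2 + 8*π + 0 = 25*π/2.
  (u')² squared terms: (-15)²·∫sin(5x)² dx = 225·π/2 = 225*π/2;  (12)²·∫cos(3x)² dx = 144·π/2 = 72*π.
  (u')² cross terms: 2·(-15)·(12)·∫sin(5x)·cos(3x) dx = -360·(0) = 0.
  So ∫_0^π (u')² dx = 225*π/2 + 72*π + 0 = 369*π/2.
||u||_{H^1}^2 = (25*π/2) + (369*π/2) = 197*π.


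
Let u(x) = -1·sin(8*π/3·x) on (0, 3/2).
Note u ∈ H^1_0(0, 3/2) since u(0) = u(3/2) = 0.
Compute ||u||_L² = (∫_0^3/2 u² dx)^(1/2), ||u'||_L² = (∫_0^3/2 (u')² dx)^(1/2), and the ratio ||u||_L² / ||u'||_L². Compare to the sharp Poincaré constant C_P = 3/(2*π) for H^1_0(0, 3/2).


||u||_L² / ||u'||_L² = 3/(8*π) < C_P = 3/(2*π).

u(x) = -1·sin(8*π/3·x), so u'(x) = -8*π*cos(8*π*x/3)/3.
Writing u(x) = A·sin(kπx/L) with A = -1 and k = 4, use ∫_0^L sin²(kπx/L) dx = L/2 and ∫_0^L cos²(kπx/L) dx = L/2.
u² = 1·sin²(8*π/3·x) and (u')² = 64*π^2/9·cos²(8*π/3·x), and each of sin², cos² integrates to L/2 = 3/4 over (0, 3/2).
∫_0^3/2 u² dx = 3/4, so ||u||_L² = sqrt(3)/2.
∫_0^3/2 (u')² dx = 16*π^2/3, so ||u'||_L² = 4*sqrt(3)*π/3.
Ratio ||u||_L² / ||u'||_L² = 3/(8*π).
Sharp Poincaré constant on H^1_0(0, 3/2) is C_P = L/π = 3/(2*π), achieved by sin(2*π/3·x).
This is the k = 4 harmonic; the ratio L/(kπ) is strictly less than C_P = L/π, consistent with the sharp inequality ||u||_L² ≤ C_P ||u'||_L².


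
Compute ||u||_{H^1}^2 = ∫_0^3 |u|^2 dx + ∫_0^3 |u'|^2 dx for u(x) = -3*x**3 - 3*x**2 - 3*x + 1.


||u||_{H^1}^2 = 478788/35

The H^1 norm (squared) on an interval (0, L) is
  ||u||_{H^1}^2 = ∫_0^L u(x)^2 dx + ∫_0^L u'(x)^2 dx.
Compute u'(x) = -9*x**2 - 6*x - 3.
Then u(x)^2 = 9*x**6 + 18*x**5 + 27*x**4 + 12*x**3 + 3*x**2 - 6*x + 1 and u'(x)^2 = 81*x**4 + 108*x**3 + 90*x**2 + 36*x + 9.
Integrate each monomial from 0 to 3 using ∫_0^3 c·x^n dx = c·3^(n+1)/(n+1):
  ∫_0^3 u(x)^2 dx = ∫_0^3 (9*x^6 + 18*x^5 + 27*x^4 + 12*x^3 + 3*x^2 - 6*x + 1) dx. Term by term:
    ∫_0^3 9*x^6 dx = 19683/7;  ∫_0^3 18*x^5 dx = 2187;  ∫_0^3 27*x^4 dx = 6561/5;
    ∫_0^3 12*x^3 dx = 243;  ∫_0^3 3*x^2 dx = 27;  ∫_0^3 -6*x dx = -27;
    ∫_0^3 1 dx = 3.
  Sum: 19683/7 + 2187 + 6561/5 + 243 + 27 − 27 + 3 = 229497/35.
  ∫_0^3 u'(x)^2 dx = ∫_0^3 (81*x^4 + 108*x^3 + 90*x^2 + 36*x + 9) dx. Term by term:
    ∫_0^3 81*x^4 dx = 19683/5;  ∫_0^3 108*x^3 dx = 2187;  ∫_0^3 90*x^2 dx = 810;
    ∫_0^3 36*x dx = 162;  ∫_0^3 9 dx = 27.
  Sum: 19683/5 + 2187 + 810 + 162 + 27 = 35613/5.
Adding: ||u||_{H^1}^2 = 229497/35 + 35613/5 = 478788/35.


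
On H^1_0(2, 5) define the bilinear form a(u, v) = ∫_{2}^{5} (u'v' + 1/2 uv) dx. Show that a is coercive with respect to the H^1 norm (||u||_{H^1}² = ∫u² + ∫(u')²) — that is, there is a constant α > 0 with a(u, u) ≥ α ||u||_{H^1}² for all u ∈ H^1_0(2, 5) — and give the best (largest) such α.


α = (9/2 + π^2)/(9 + π^2)

Coercivity of a(·,·) on H^1_0(2, 5) means a(u, u) ≥ α ||u||_{H^1}² for every u ∈ H^1_0.
The interval has length L = 3, and Poincaré/coercivity depend only on L. Here a(u, u) = ∫(u')² + (1/2)·∫u².
Here 0 < c = 1/2 < 1. The condition a(u,u) ≥ α||u||_{H^1}² reads (1−α)∫(u')² ≥ (α−c)∫u². Any admissible α is ≤ 1 (rapidly oscillating u have ∫u²/∫(u')² → 0), and α = 1 would force 0 ≥ (1−c)∫u², impossible since c < 1; so 1−α > 0. By the sharp Poincaré inequality on H^1_0 of an interval of length L, ∫(u')² ≥ (π/L)²∫u² with equality for the first sine mode sin(π(x−x₀)/L) (x₀ the left endpoint), so the inequality holds for all u iff (1−α)(π/L)² ≥ α − c, i.e. α ≤ ((π/L)² + c)/((π/L)² + 1) = (1 + c(L/π)²)/(1 + (L/π)²). With (π/L)² = π^2/9 and c = 1/2, the largest admissible constant is α = ((π/L)² + c)/((π/L)² + 1).
Simplifying, α = (9/2 + π^2)/(9 + π^2).


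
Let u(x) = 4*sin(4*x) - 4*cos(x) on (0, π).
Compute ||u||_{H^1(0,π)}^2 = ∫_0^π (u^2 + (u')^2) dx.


||u||_{H^1(0,π)}^2 = -512/15 + 152*π

u'(x) = 4*sin(x) + 16*cos(4*x).
Expand u² and (u')² and integrate term by term on (0, π), using: for integers n ≥ 1, ∫_0^π sin²(nx) dx = ∫_0^π cos²(nx) dx = π/2; for n ≠ n', ∫_0^π sin(nx)sin(n'x) dx = ∫_0^π cos(nx)cos(n'x) dx = 0; and by product-to-sum, ∫_0^π sin(nx)cos(n'x) dx = ½∫_0^π [sin((n+n')x) + sin((n−n')x)] dx, which is 0 when n+n' is even and 2n/(n²−n'²) when n+n' is odd (it need not vanish on (0, π)).
  u² squared terms: (-4)²·∫cos(x)² dx = 16·π/2 = 8*π;  (4)²·∫sin(4x)² dx = 16·π/2 = 8*π.
  u² cross terms: 2·(-4)·(4)·∫cos(x)·sin(4x) dx = -32·(8/15) = -256/15.
  So ∫_0^π u² dx = 8*π + 8*π − 256/15 = -256/15 + 16*π.
  (u')² squared terms: (4)²·∫sin(x)² dx = 16·π/2 = 8*π;  (16)²·∫cos(4x)² dx = 256·π/2 = 128*π.
  (u')² cross terms: 2·(4)·(16)·∫sin(x)·cos(4x) dx = 128·(-2/15) = -256/15.
  So ∫_0^π (u')² dx = 8*π + 128*π − 256/15 = -256/15 + 136*π.
||u||_{H^1}^2 = (-256/15 + 16*π) + (-256/15 + 136*π) = -512/15 + 152*π.


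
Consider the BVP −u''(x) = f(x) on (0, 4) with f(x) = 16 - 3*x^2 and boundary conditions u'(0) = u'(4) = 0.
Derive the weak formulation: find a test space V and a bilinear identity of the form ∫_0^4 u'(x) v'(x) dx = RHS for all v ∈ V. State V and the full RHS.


V = H^1(0, 4) (no boundary constraint on v; u is determined up to an additive constant); weak form: ∫_0^4 u'v' dx = ∫_0^4 (16 - 3*x^2) v dx for all v ∈ V.

Multiply both sides by a test function v and integrate from 0 to 4:
  ∫_0^4 −u''(x) v(x) dx = ∫_0^4 f(x) v(x) dx.
Integrate the LHS by parts once:
  ∫_0^4 −u'' v dx = −[u'(x) v(x)]_0^4 + ∫_0^4 u'(x) v'(x) dx.
Thus ∫_0^4 u'(x) v'(x) dx = ∫_0^4 f(x) v(x) dx + [u'(x) v(x)]_0^4.
Choose V so that boundary terms are either known or forced to vanish.
u has homogeneous Neumann: u'(0) = u'(4) = 0. So [u' v]_0^4 = 0·v(4) − 0·v(0) = 0 for any v; take V = H^1(0, 4).
Weak formulation: find u (satisfying any essential BC) such that ∫_0^4 u'(x) v'(x) dx = ∫_0^4 f v dx for all v ∈ V (homogeneous Neumann, so boundary terms vanish).
Substituting f(x) = 16 - 3*x^2, the right-hand side is ∫_0^4 (16 - 3*x^2) v dx.
Compatibility check (pure Neumann): taking v ≡ 1 ∈ V gives 0 = ∫_0^4 f dx + (0) − (0), i.e. ∫_0^4 f dx must equal u'(0) − u'(4) = 0. Indeed ∫_0^4 (16 - 3*x^2) dx = 0, so the data are compatible. The solution is then unique only up to an additive constant (fix it e.g. by requiring ∫_0^4 u dx = 0).


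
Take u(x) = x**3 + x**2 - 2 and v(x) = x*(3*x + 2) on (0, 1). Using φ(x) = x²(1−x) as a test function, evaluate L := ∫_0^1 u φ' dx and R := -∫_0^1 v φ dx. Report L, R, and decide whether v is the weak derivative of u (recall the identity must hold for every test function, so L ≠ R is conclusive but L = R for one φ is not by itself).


LHS = -1/5, RHS = -1/5. Yes, v = u' weakly.

u(x) = x**3 + x**2 - 2, classical derivative u'(x) = 3*x**2 + 2*x.
φ(x) = x²(1−x), so φ'(x) = x*(2 - 3*x).
Note φ(0) = φ(1) = 0, so the boundary term u·φ vanishes.
LHS = ∫_0^1 u(x) φ'(x) dx = ∫_0^1 (-3*x^5 - x^4 + 2*x^3 + 6*x^2 - 4*x) dx. Term by term:
  ∫_0^1 -3*x^5 dx = -1/2;  ∫_0^1 -x^4 dx = -1/5;  ∫_0^1 2*x^3 dx = 1/2;
  ∫_0^1 6*x^2 dx = 2;  ∫_0^1 -4*x dx = -2.
Sum: -1/2 − 1/5 + 1/2 + 2 − 2 = -1/5.
So LHS = -1/5.
∫_0^1 v(x) φ(x) dx = ∫_0^1 (-3*x^5 + x^4 + 2*x^3) dx. Term by term:
  ∫_0^1 -3*x^5 dx = -1/2;  ∫_0^1 x^4 dx = 1/5;  ∫_0^1 2*x^3 dx = 1/2.
Sum: -1/2 + 1/5 + 1/2 = 1/5.
So RHS = -∫_0^1 v(x) φ(x) dx = -1/5.
LHS = RHS, so the identity holds for this test φ.
Moreover u is smooth here and v(x) = u'(x) = 3*x**2 + 2*x pointwise, so the identity holds for every test function. Hence v is the weak derivative of u.


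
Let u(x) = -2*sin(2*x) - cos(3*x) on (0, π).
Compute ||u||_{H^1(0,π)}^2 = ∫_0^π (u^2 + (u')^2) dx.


||u||_{H^1(0,π)}^2 = -32 + 15*π

u'(x) = 3*sin(3*x) - 4*cos(2*x).
Expand u² and (u')² and integrate term by term on (0, π), using: for integers n ≥ 1, ∫_0^π sin²(nx) dx = ∫_0^π cos²(nx) dx = π/2; for n ≠ n', ∫_0^π sin(nx)sin(n'x) dx = ∫_0^π cos(nx)cos(n'x) dx = 0; and by product-to-sum, ∫_0^π sin(nx)cos(n'x) dx = ½∫_0^π [sin((n+n')x) + sin((n−n')x)] dx, which is 0 when n+n' is even and 2n/(n²−n'²) when n+n' is odd (it need not vanish on (0, π)).
  u² squared terms: (-1)²·∫cos(3x)² dx = 1·π/2 = π/2;  (-2)²·∫sin(2x)² dx = 4·π/2 = 2*π.
  u² cross terms: 2·(-1)·(-2)·∫cos(3x)·sin(2x) dx = 4·(-4/5) = -16/5.
  So ∫_0^π u² dx = π/2 + 2*π − 16/5 = -16/5 + 5*π/2.
  (u')² squared terms: (-4)²·∫cos(2x)² dx = 16·π/2 = 8*π;  (3)²·∫sin(3x)² dx = 9·π/2 = 9*π/2.
  (u')² cross terms: 2·(-4)·(3)·∫cos(2x)·sin(3x) dx = -24·(6/5) = -144/5.
  So ∫_0^π (u')² dx = 8*π + 9*π/2 − 144/5 = -144/5 + 25*π/2.
||u||_{H^1}^2 = (-16/5 + 5*π/2) + (-144/5 + 25*π/2) = -32 + 15*π.


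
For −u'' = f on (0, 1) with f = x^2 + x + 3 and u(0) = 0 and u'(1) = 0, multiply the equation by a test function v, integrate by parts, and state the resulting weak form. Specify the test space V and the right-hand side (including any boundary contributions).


V = {v ∈ H^1(0, 1) : v(0) = 0} (test functions vanish at x = 0 where u is specified); weak form: ∫_0^1 u'v' dx = ∫_0^1 (x^2 + x + 3) v dx for all v ∈ V.

Multiply both sides by a test function v and integrate from 0 to 1:
  ∫_0^1 −u''(x) v(x) dx = ∫_0^1 f(x) v(x) dx.
Integrate the LHS by parts once:
  ∫_0^1 −u'' v dx = −[u'(x) v(x)]_0^1 + ∫_0^1 u'(x) v'(x) dx.
Thus ∫_0^1 u'(x) v'(x) dx = ∫_0^1 f(x) v(x) dx + [u'(x) v(x)]_0^1.
Choose V so that boundary terms are either known or forced to vanish.
Mixed BC: u(0) = 0 (Dirichlet) and u'(1) = 0 (Neumann). Define V = {v ∈ H^1(0, 1) : v(0) = 0}. Then [u' v]_0^1 = u'(1)·v(1) − u'(0)·0 = 0.
Weak formulation: find u (satisfying any essential BC) such that ∫_0^1 u'(x) v'(x) dx = ∫_0^1 f v dx for all v ∈ V (Dirichlet at 0 absorbed into V; the Neumann datum at x = 1 is zero, so no boundary term remains).
Substituting f(x) = x^2 + x + 3, the right-hand side is ∫_0^1 (x^2 + x + 3) v dx.


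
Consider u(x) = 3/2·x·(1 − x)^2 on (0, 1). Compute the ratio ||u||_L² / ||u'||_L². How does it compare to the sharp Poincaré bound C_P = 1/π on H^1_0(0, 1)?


||u||_L² / ||u'||_L² = sqrt(14)/14 < C_P = 1/π.

u(x) = 3/2·x·(1 − x)^2, so u'(x) = 9*x^2/2 - 6*x + 3/2.
u(x) = 3/2·x·(1 − x)^2 vanishes at x = 0 and x = 1, so u ∈ H^1_0(0, 1). Differentiate via the product rule and integrate the resulting polynomials term by term.
  ∫_0^1 u² dx = ∫_0^1 (9*x^6/4 - 9*x^5 + 27*x^4/2 - 9*x^3 + 9*x^2/4) dx. Term by term:
    ∫_0^1 9*x^6/4 dx = 9/28;  ∫_0^1 -9*x^5 dx = -3/2;  ∫_0^1 27*x^4/2 dx = 27/10;
    ∫_0^1 -9*x^3 dx = -9/4;  ∫_0^1 9*x^2/4 dx = 3/4.
  Sum: 9/28 − 3/2 + 27/10 − 9/4 + 3/4 = 3/140.
  ∫_0^1 (u')² dx = ∫_0^1 (81*x^4/4 - 54*x^3 + 99*x^2/2 - 18*x + 9/4) dx. Term by term:
    ∫_0^1 81*x^4/4 dx = 81/20;  ∫_0^1 -54*x^3 dx = -27/2;  ∫_0^1 99*x^2/2 dx = 33/2;
    ∫_0^1 -18*x dx = -9;  ∫_0^1 9/4 dx = 9/4.
  Sum: 81/20 − 27/2 + 33/2 − 9 + 9/4 = 3/10.
∫_0^1 u² dx = 3/140, so ||u||_L² = sqrt(105)/70.
∫_0^1 (u')² dx = 3/10, so ||u'||_L² = sqrt(30)/10.
Ratio ||u||_L² / ||u'||_L² = sqrt(14)/14.
Sharp Poincaré constant on H^1_0(0, 1) is C_P = L/π = 1/π, achieved by sin(π·x).
A polynomial bump cannot attain the sharp Poincaré constant (only the first sine eigenfunction does), so the ratio is strictly less than C_P, consistent with ||u||_L² ≤ C_P ||u'||_L².
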